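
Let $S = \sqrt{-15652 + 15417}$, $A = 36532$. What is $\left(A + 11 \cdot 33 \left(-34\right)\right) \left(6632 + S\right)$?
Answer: $160428080 + 24190 i \sqrt{235} \approx 1.6043 \cdot 10^{8} + 3.7083 \cdot 10^{5} i$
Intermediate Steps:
$S = i \sqrt{235}$ ($S = \sqrt{-235} = i \sqrt{235} \approx 15.33 i$)
$\left(A + 11 \cdot 33 \left(-34\right)\right) \left(6632 + S\right) = \left(36532 + 11 \cdot 33 \left(-34\right)\right) \left(6632 + i \sqrt{235}\right) = \left(36532 + 363 \left(-34\right)\right) \left(6632 + i \sqrt{235}\right) = \left(36532 - 12342\right) \left(6632 + i \sqrt{235}\right) = 24190 \left(6632 + i \sqrt{235}\right) = 160428080 + 24190 i \sqrt{235}$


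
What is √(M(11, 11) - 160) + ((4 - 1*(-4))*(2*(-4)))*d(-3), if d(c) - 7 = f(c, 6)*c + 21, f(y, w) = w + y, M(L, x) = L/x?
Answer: -1216 + I*√159 ≈ -1216.0 + 12.61*I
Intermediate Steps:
d(c) = 28 + c*(6 + c) (d(c) = 7 + ((6 + c)*c + 21) = 7 + (c*(6 + c) + 21) = 7 + (21 + c*(6 + c)) = 28 + c*(6 + c))
√(M(11, 11) - 160) + ((4 - 1*(-4))*(2*(-4)))*d(-3) = √(11/11 - 160) + ((4 - 1*(-4))*(2*(-4)))*(28 - 3*(6 - 3)) = √(11*(1/11) - 160) + ((4 + 4)*(-8))*(28 - 3*3) = √(1 - 160) + (8*(-8))*(28 - 9) = √(-159) - 64*19 = I*√159 - 1216 = -1216 + I*√159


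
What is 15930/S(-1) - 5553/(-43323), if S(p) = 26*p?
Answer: -114998502/187733 ≈ -612.56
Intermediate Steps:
15930/S(-1) - 5553/(-43323) = 15930/((26*(-1))) - 5553/(-43323) = 15930/(-26) - 5553*(-1/43323) = 15930*(-1/26) + 1851/14441 = -7965/13 + 1851/14441 = -114998502/187733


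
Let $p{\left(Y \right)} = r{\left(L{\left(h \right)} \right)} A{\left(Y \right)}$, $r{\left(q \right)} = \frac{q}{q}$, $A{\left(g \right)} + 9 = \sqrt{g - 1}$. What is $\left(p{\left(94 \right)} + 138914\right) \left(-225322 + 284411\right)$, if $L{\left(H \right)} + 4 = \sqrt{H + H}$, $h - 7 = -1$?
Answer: $8207757545 + 59089 \sqrt{93} \approx 8.2083 \cdot 10^{9}$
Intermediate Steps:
$h = 6$ ($h = 7 - 1 = 6$)
$L{\left(H \right)} = -4 + \sqrt{2} \sqrt{H}$ ($L{\left(H \right)} = -4 + \sqrt{H + H} = -4 + \sqrt{2 H} = -4 + \sqrt{2} \sqrt{H}$)
$A{\left(g \right)} = -9 + \sqrt{-1 + g}$ ($A{\left(g \right)} = -9 + \sqrt{g - 1} = -9 + \sqrt{-1 + g}$)
$r{\left(q \right)} = 1$
$p{\left(Y \right)} = -9 + \sqrt{-1 + Y}$ ($p{\left(Y \right)} = 1 \left(-9 + \sqrt{-1 + Y}\right) = -9 + \sqrt{-1 + Y}$)
$\left(p{\left(94 \right)} + 138914\right) \left(-225322 + 284411\right) = \left(\left(-9 + \sqrt{-1 + 94}\right) + 138914\right) \left(-225322 + 284411\right) = \left(\left(-9 + \sqrt{93}\right) + 138914\right) 59089 = \left(138905 + \sqrt{93}\right) 59089 = 8207757545 + 59089 \sqrt{93}$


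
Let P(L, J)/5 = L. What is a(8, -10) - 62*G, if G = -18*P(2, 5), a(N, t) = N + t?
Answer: 11158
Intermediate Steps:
P(L, J) = 5*L
G = -180 (G = -90*2 = -18*10 = -180)
a(8, -10) - 62*G = (8 - 10) - 62*(-180) = -2 + 11160 = 11158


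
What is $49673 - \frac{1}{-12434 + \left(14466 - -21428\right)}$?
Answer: $\frac{1165328579}{23460} \approx 49673.0$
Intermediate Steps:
$49673 - \frac{1}{-12434 + \left(14466 - -21428\right)} = 49673 - \frac{1}{-12434 + \left(14466 + 21428\right)} = 49673 - \frac{1}{-12434 + 35894} = 49673 - \frac{1}{23460} = \frac{1165328579}{23460}$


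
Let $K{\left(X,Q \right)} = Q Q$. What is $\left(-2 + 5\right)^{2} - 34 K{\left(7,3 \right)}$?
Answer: $-297$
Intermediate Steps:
$K{\left(X,Q \right)} = Q^{2}$
$\left(-2 + 5\right)^{2} - 34 K{\left(7,3 \right)} = \left(-2 + 5\right)^{2} - 34 \cdot 3^{2} = 3^{2} - 306 = 9 - 306 = -297$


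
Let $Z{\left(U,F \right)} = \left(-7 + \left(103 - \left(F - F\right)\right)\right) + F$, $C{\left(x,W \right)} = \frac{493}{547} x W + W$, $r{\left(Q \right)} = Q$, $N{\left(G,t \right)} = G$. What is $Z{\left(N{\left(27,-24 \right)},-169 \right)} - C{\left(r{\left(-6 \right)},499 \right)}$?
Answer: $\frac{1163158}{547} \approx 2126.4$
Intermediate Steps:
$C{\left(x,W \right)} = W + \frac{493 W x}{547}$ ($C{\left(x,W \right)} = 493 \cdot \frac{1}{547} x W + W = \frac{493 x}{547} W + W = \frac{493 W x}{547} + W = W + \frac{493 W x}{547}$)
$Z{\left(U,F \right)} = 96 + F$ ($Z{\left(U,F \right)} = \left(-7 + \left(103 - 0\right)\right) + F = \left(-7 + \left(103 + 0\right)\right) + F = \left(-7 + 103\right) + F = 96 + F$)
$Z{\left(N{\left(27,-24 \right)},-169 \right)} - C{\left(r{\left(-6 \right)},499 \right)} = \left(96 - 169\right) - \frac{1}{547} \cdot 499 \left(547 + 493 \left(-6\right)\right) = -73 - \frac{1}{547} \cdot 499 \left(547 - 2958\right) = -73 - \frac{1}{547} \cdot 499 \left(-2411\right) = -73 - - \frac{1203089}{547} = -73 + \frac{1203089}{547} = \frac{1163158}{547}$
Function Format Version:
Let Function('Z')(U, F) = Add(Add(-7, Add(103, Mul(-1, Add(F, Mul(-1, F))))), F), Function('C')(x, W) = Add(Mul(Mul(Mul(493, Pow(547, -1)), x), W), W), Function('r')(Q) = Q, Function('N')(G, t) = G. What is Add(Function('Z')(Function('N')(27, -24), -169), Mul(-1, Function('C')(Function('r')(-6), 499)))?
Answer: Rational(1163158, 547) ≈ 2126.4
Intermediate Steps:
Function('C')(x, W) = Add(W, Mul(Rational(493, 547), W, x)) (Function('C')(x, W) = Add(Mul(Mul(Mul(493, Rational(1, 547)), x), W), W) = Add(Mul(Mul(Rational(493, 547), x), W), W) = Add(Mul(Rational(493, 547), W, x), W) = Add(W, Mul(Rational(493, 547), W, x)))
Function('Z')(U, F) = Add(96, F) (Function('Z')(U, F) = Add(Add(-7, Add(103, Mul(-1, 0))), F) = Add(Add(-7, Add(103, 0)), F) = Add(Add(-7, 103), F) = Add(96, F))
Add(Function('Z')(Function('N')(27, -24), -169), Mul(-1, Function('C')(Function('r')(-6), 499))) = Add(Add(96, -169), Mul(-1, Mul(Rational(1, 547), 499, Add(547, Mul(493, -6))))) = Add(-73, Mul(-1, Mul(Rational(1, 547), 499, Add(547, -2958)))) = Add(-73, Mul(-1, Mul(Rational(1, 547), 499, -2411))) = Add(-73, Mul(-1, Rational(-1203089, 547))) = Add(-73, Rational(1203089, 547)) = Rational(1163158, 547)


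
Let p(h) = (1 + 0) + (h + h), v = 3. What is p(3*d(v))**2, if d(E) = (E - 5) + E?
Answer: 49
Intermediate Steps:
d(E) = -5 + 2*E (d(E) = (-5 + E) + E = -5 + 2*E)
p(h) = 1 + 2*h
p(3*d(v))**2 = (1 + 2*(3*(-5 + 2*3)))**2 = (1 + 2*(3*(-5 + 6)))**2 = (1 + 2*(3*1))**2 = (1 + 2*3)**2 = (1 + 6)**2 = 7**2 = 49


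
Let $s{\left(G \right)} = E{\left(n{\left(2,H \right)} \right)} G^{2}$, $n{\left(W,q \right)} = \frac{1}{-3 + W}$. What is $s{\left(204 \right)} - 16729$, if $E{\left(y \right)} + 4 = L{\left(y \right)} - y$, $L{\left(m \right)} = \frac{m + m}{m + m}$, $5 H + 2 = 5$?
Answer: $-99961$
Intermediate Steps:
$H = \frac{3}{5}$ ($H = - \frac{2}{5} + \frac{1}{5} \cdot 5 = - \frac{2}{5} + 1 = \frac{3}{5} \approx 0.6$)
$L{\left(m \right)} = 1$ ($L{\left(m \right)} = \frac{2 m}{2 m} = 2 m \frac{1}{2 m} = 1$)
$E{\left(y \right)} = -3 - y$ ($E{\left(y \right)} = -4 - \left(-1 + y\right) = -3 - y$)
$s{\left(G \right)} = - 2 G^{2}$ ($s{\left(G \right)} = \left(-3 - \frac{1}{-3 + 2}\right) G^{2} = \left(-3 - \frac{1}{-1}\right) G^{2} = \left(-3 - -1\right) G^{2} = \left(-3 + 1\right) G^{2} = - 2 G^{2}$)
$s{\left(204 \right)} - 16729 = - 2 \cdot 204^{2} - 16729 = \left(-2\right) 41616 - 16729 = -83232 - 16729 = -99961$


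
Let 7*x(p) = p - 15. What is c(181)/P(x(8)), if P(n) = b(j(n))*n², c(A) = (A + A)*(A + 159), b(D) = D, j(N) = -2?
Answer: -61540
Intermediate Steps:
x(p) = -15/7 + p/7 (x(p) = (p - 15)/7 = (-15 + p)/7 = -15/7 + p/7)
c(A) = 2*A*(159 + A) (c(A) = (2*A)*(159 + A) = 2*A*(159 + A))
P(n) = -2*n²
c(181)/P(x(8)) = (2*181*(159 + 181))/((-2*(-15/7 + (⅐)*8)²)) = (2*181*340)/((-2*(-15/7 + 8/7)²)) = 123080/((-2*(-1)²)) = 123080/((-2*1)) = 123080/(-2) = 123080*(-½) = -61540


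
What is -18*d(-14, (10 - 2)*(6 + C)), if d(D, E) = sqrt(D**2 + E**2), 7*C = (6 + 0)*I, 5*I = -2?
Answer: -36*sqrt(687289)/35 ≈ -852.72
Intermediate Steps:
I = -2/5 (I = (1/5)*(-2) = -2/5 ≈ -0.40000)
C = -12/35 (C = ((6 + 0)*(-2/5))/7 = (6*(-2/5))/7 = (1/7)*(-12/5) = -12/35 ≈ -0.34286)
-18*d(-14, (10 - 2)*(6 + C)) = -18*sqrt((-14)**2 + ((10 - 2)*(6 - 12/35))**2) = -18*sqrt(196 + (8*(198/35))**2) = -18*sqrt(196 + (1584/35)**2) = -18*sqrt(196 + 2509056/1225) = -36*sqrt(687289)/35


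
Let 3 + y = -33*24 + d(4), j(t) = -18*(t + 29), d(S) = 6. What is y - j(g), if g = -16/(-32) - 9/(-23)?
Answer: -5772/23 ≈ -250.96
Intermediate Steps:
g = 41/46 (g = -16*(-1/32) - 9*(-1/23) = ½ + 9/23 = 41/46 ≈ 0.89130)
j(t) = -522 - 18*t (j(t) = -18*(29 + t) = -522 - 18*t)
y = -789 (y = -3 + (-33*24 + 6) = -3 + (-792 + 6) = -3 - 786 = -789)
y - j(g) = -789 - (-522 - 18*41/46) = -789 - (-522 - 369/23) = -789 - 1*(-12375/23) = -789 + 12375/23 = -5772/23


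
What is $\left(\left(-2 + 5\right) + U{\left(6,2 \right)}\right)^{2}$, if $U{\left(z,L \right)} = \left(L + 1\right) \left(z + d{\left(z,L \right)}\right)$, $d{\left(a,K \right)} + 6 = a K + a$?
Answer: $3249$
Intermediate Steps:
$d{\left(a,K \right)} = -6 + a + K a$ ($d{\left(a,K \right)} = -6 + \left(a K + a\right) = -6 + \left(K a + a\right) = -6 + \left(a + K a\right) = -6 + a + K a$)
$U{\left(z,L \right)} = \left(1 + L\right) \left(-6 + 2 z + L z\right)$ ($U{\left(z,L \right)} = \left(L + 1\right) \left(z + \left(-6 + z + L z\right)\right) = \left(1 + L\right) \left(-6 + 2 z + L z\right)$)
$\left(\left(-2 + 5\right) + U{\left(6,2 \right)}\right)^{2} = \left(\left(-2 + 5\right) + \left(-6 + 2 \cdot 6 + 2 \left(-6 + 6 + 2 \cdot 6\right) + 2 \cdot 2 \cdot 6\right)\right)^{2} = \left(3 + \left(-6 + 12 + 2 \left(-6 + 6 + 12\right) + 24\right)\right)^{2} = \left(3 + \left(-6 + 12 + 2 \cdot 12 + 24\right)\right)^{2} = \left(3 + \left(-6 + 12 + 24 + 24\right)\right)^{2} = \left(3 + 54\right)^{2} = 57^{2} = 3249$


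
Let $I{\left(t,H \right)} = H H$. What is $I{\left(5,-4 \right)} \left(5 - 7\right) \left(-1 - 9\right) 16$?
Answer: $5120$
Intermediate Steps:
$I{\left(t,H \right)} = H^{2}$
$I{\left(5,-4 \right)} \left(5 - 7\right) \left(-1 - 9\right) 16 = \left(-4\right)^{2} \left(5 - 7\right) \left(-1 - 9\right) 16 = 16 \left(\left(-2\right) \left(-10\right)\right) 16 = 16 \cdot 20 \cdot 16 = 320 \cdot 16 = 5120$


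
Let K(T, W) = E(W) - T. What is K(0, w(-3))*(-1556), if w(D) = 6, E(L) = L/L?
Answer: -1556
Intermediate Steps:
E(L) = 1
K(T, W) = 1 - T
K(0, w(-3))*(-1556) = (1 - 1*0)*(-1556) = (1 + 0)*(-1556) = 1*(-1556) = -1556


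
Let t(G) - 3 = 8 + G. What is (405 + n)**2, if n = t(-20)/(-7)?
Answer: 8088336/49 ≈ 1.6507e+5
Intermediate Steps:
t(G) = 11 + G (t(G) = 3 + (8 + G) = 11 + G)
n = 9/7 (n = (11 - 20)/(-7) = -9*(-1/7) = 9/7 ≈ 1.2857)
(405 + n)**2 = (405 + 9/7)**2 = (2844/7)**2 = 8088336/49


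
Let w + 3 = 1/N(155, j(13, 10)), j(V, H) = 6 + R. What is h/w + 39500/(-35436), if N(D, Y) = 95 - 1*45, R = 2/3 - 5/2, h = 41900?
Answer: -18561076375/1319991 ≈ -14062.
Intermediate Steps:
R = -11/6 (R = 2*(⅓) - 5*½ = ⅔ - 5/2 = -11/6 ≈ -1.8333)
j(V, H) = 25/6 (j(V, H) = 6 - 11/6 = 25/6)
N(D, Y) = 50 (N(D, Y) = 95 - 45 = 50)
w = -149/50 (w = -3 + 1/50 = -149/50 ≈ -2.9800)
h/w + 39500/(-35436) = 41900/(-149/50) + 39500/(-35436) = 41900*(-50/149) + 39500*(-1/35436) = -2095000/149 - 9875/8859 = -18561076375/1319991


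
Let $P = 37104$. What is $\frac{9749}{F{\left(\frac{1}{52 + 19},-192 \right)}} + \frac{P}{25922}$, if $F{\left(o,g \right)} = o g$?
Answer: $- \frac{8967770035}{2488512} \approx -3603.7$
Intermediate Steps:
$F{\left(o,g \right)} = g o$
$\frac{9749}{F{\left(\frac{1}{52 + 19},-192 \right)}} + \frac{P}{25922} = \frac{9749}{\left(-192\right) \frac{1}{52 + 19}} + \frac{37104}{25922} = \frac{9749}{\left(-192\right) \frac{1}{71}} + 37104 \cdot \frac{1}{25922} = \frac{9749}{\left(-192\right) \frac{1}{71}} + \frac{18552}{12961} = \frac{9749}{- \frac{192}{71}} + \frac{18552}{12961} = 9749 \left(- \frac{71}{192}\right) + \frac{18552}{12961} = - \frac{692179}{192} + \frac{18552}{12961} = - \frac{8967770035}{2488512}$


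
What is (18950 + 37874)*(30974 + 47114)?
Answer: 4437272512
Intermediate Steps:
(18950 + 37874)*(30974 + 47114) = 56824*78088 = 4437272512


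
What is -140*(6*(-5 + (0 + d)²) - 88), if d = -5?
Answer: -4480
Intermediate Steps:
-140*(6*(-5 + (0 + d)²) - 88) = -140*(6*(-5 + (0 - 5)²) - 88) = -140*(6*(-5 + (-5)²) - 88) = -140*(6*(-5 + 25) - 88) = -140*(6*20 - 88) = -140*(120 - 88) = -140*32 = -4480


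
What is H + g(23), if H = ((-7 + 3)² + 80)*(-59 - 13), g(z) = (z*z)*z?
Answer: 5255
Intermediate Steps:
g(z) = z³ (g(z) = z²*z = z³)
H = -6912 (H = ((-4)² + 80)*(-72) = (16 + 80)*(-72) = 96*(-72) = -6912)
H + g(23) = -6912 + 23³ = -6912 + 12167 = 5255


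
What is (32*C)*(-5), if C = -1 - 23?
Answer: 3840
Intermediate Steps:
C = -24
(32*C)*(-5) = (32*(-24))*(-5) = -768*(-5) = 3840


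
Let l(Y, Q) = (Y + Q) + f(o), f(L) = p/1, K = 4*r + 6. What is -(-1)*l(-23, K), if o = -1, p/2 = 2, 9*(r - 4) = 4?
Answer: 43/9 ≈ 4.7778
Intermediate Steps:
r = 40/9 (r = 4 + (1/9)*4 = 4 + 4/9 = 40/9 ≈ 4.4444)
p = 4 (p = 2*2 = 4)
K = 214/9 (K = 4*(40/9) + 6 = 160/9 + 6 = 214/9 ≈ 23.778)
f(L) = 4 (f(L) = 4/1 = 4*1 = 4)
l(Y, Q) = 4 + Q + Y (l(Y, Q) = (Y + Q) + 4 = (Q + Y) + 4 = 4 + Q + Y)
-(-1)*l(-23, K) = -(-1)*(4 + 214/9 - 23) = -(-1)*43/9 = -1*(-43/9) = 43/9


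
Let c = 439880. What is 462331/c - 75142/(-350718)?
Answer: 97600633309/77136916920 ≈ 1.2653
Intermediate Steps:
462331/c - 75142/(-350718) = 462331/439880 - 75142/(-350718) = 462331*(1/439880) - 75142*(-1/350718) = 462331/439880 + 37571/175359 = 97600633309/77136916920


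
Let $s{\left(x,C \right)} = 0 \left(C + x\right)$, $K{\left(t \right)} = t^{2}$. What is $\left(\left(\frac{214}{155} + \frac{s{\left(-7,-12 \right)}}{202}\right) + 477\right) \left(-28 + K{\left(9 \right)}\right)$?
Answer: $\frac{3929897}{155} \approx 25354.0$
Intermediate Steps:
$s{\left(x,C \right)} = 0$
$\left(\left(\frac{214}{155} + \frac{s{\left(-7,-12 \right)}}{202}\right) + 477\right) \left(-28 + K{\left(9 \right)}\right) = \left(\left(\frac{214}{155} + \frac{0}{202}\right) + 477\right) \left(-28 + 9^{2}\right) = \left(\left(214 \cdot \frac{1}{155} + 0 \cdot \frac{1}{202}\right) + 477\right) \left(-28 + 81\right) = \left(\left(\frac{214}{155} + 0\right) + 477\right) 53 = \left(\frac{214}{155} + 477\right) 53 = \frac{74149}{155} \cdot 53 = \frac{3929897}{155}$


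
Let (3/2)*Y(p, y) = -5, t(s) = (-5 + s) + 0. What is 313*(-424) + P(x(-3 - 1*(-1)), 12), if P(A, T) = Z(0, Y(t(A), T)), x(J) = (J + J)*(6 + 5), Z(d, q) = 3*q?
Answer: -132722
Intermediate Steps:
t(s) = -5 + s
Y(p, y) = -10/3 (Y(p, y) = (2/3)*(-5) = -10/3)
x(J) = 22*J (x(J) = (2*J)*11 = 22*J)
P(A, T) = -10 (P(A, T) = 3*(-10/3) = -10)
313*(-424) + P(x(-3 - 1*(-1)), 12) = 313*(-424) - 10 = -132712 - 10 = -132722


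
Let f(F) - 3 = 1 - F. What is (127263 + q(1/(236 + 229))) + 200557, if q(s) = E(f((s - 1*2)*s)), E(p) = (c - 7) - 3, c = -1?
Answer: 327809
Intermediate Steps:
f(F) = 4 - F (f(F) = 3 + (1 - F) = 4 - F)
E(p) = -11 (E(p) = (-1 - 7) - 3 = -8 - 3 = -11)
q(s) = -11
(127263 + q(1/(236 + 229))) + 200557 = (127263 - 11) + 200557 = 127252 + 200557 = 327809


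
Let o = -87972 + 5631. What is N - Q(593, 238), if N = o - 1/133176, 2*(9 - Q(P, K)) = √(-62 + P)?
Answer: -10967043601/133176 + 3*√59/2 ≈ -82339.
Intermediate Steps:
o = -82341
Q(P, K) = 9 - √(-62 + P)/2
N = -10965845017/133176 (N = -82341 - 1/133176 = -10965845017/133176 ≈ -82341.)
N - Q(593, 238) = -10965845017/133176 - (9 - √(-62 + 593)/2) = -10965845017/133176 - (9 - 3*√59/2) = -10965845017/133176 + (-9 + 3*√59/2) = -10967043601/133176 + 3*√59/2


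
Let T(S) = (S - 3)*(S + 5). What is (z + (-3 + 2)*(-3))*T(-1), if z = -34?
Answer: 496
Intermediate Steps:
T(S) = (-3 + S)*(5 + S)
(z + (-3 + 2)*(-3))*T(-1) = (-34 + (-3 + 2)*(-3))*(-15 + (-1)² + 2*(-1)) = (-34 - 1*(-3))*(-15 + 1 - 2) = (-34 + 3)*(-16) = -31*(-16) = 496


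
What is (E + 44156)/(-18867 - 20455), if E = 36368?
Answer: -40262/19661 ≈ -2.0478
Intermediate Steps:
(E + 44156)/(-18867 - 20455) = (36368 + 44156)/(-18867 - 20455) = 80524/(-39322) = 80524*(-1/39322) = -40262/19661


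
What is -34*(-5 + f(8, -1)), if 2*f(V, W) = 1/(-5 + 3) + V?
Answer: 85/2 ≈ 42.500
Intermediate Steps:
f(V, W) = -1/4 + V/2 (f(V, W) = (1/(-5 + 3) + V)/2 = (1/(-2) + V)/2 = (-1/2 + V)/2 = -1/4 + V/2)
-34*(-5 + f(8, -1)) = -34*(-5 + (-1/4 + (1/2)*8)) = -34*(-5 + (-1/4 + 4)) = -34*(-5 + 15/4) = -34*(-5/4) = 85/2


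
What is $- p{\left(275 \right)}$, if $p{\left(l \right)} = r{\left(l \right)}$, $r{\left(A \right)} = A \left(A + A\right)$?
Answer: $-151250$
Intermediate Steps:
$r{\left(A \right)} = 2 A^{2}$ ($r{\left(A \right)} = A 2 A = 2 A^{2}$)
$p{\left(l \right)} = 2 l^{2}$
$- p{\left(275 \right)} = - 2 \cdot 275^{2} = - 2 \cdot 75625 = \left(-1\right) 151250 = -151250$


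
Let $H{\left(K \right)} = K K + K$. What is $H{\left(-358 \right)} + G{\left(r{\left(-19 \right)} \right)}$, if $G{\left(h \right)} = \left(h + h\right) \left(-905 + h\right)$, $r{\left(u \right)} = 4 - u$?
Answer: $87234$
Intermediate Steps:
$H{\left(K \right)} = K + K^{2}$ ($H{\left(K \right)} = K^{2} + K = K + K^{2}$)
$G{\left(h \right)} = 2 h \left(-905 + h\right)$
$H{\left(-358 \right)} + G{\left(r{\left(-19 \right)} \right)} = - 358 \left(1 - 358\right) + 2 \left(4 - -19\right) \left(-905 + \left(4 - -19\right)\right) = \left(-358\right) \left(-357\right) + 2 \left(4 + 19\right) \left(-905 + \left(4 + 19\right)\right) = 127806 + 2 \cdot 23 \left(-905 + 23\right) = 127806 + 2 \cdot 23 \left(-882\right) = 127806 - 40572 = 87234$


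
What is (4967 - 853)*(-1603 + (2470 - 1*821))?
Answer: 189244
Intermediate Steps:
(4967 - 853)*(-1603 + (2470 - 1*821)) = 4114*(-1603 + (2470 - 821)) = 4114*(-1603 + 1649) = 4114*46 = 189244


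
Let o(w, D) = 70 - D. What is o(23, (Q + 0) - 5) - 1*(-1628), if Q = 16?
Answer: 1687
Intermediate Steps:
o(23, (Q + 0) - 5) - 1*(-1628) = (70 - ((16 + 0) - 5)) - 1*(-1628) = (70 - (16 - 5)) + 1628 = (70 - 1*11) + 1628 = (70 - 11) + 1628 = 59 + 1628 = 1687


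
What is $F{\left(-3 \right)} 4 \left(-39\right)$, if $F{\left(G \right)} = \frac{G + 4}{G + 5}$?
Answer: $-78$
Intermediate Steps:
$F{\left(G \right)} = \frac{4 + G}{5 + G}$
$F{\left(-3 \right)} 4 \left(-39\right) = \frac{4 - 3}{5 - 3} \cdot 4 \left(-39\right) = \frac{1}{2} \cdot 1 \cdot 4 \left(-39\right) = \frac{1}{2} \cdot 4 \left(-39\right) = 2 \left(-39\right) = -78$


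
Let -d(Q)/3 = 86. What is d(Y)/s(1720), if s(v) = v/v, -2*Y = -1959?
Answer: -258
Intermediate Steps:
Y = 1959/2 (Y = -1/2*(-1959) = 1959/2 ≈ 979.50)
s(v) = 1
d(Q) = -258 (d(Q) = -3*86 = -258)
d(Y)/s(1720) = -258/1 = -258*1 = -258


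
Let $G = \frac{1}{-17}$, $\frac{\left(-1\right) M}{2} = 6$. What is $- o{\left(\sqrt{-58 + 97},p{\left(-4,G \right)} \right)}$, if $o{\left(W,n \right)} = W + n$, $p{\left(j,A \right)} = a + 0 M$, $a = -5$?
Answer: $5 - \sqrt{39} \approx -1.245$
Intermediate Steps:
$M = -12$ ($M = \left(-2\right) 6 = -12$)
$G = - \frac{1}{17} \approx -0.058824$
$p{\left(j,A \right)} = -5$ ($p{\left(j,A \right)} = -5 + 0 \left(-12\right) = -5 + 0 = -5$)
$- o{\left(\sqrt{-58 + 97},p{\left(-4,G \right)} \right)} = - (\sqrt{-58 + 97} - 5) = - (\sqrt{39} - 5) = - (-5 + \sqrt{39}) = 5 - \sqrt{39}$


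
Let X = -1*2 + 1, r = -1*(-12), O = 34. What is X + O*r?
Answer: 407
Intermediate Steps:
r = 12
X = -1 (X = -2 + 1 = -1)
X + O*r = -1 + 34*12 = -1 + 408 = 407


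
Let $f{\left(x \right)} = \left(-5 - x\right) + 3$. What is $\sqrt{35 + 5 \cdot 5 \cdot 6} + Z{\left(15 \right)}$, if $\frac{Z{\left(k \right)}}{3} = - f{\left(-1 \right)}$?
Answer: $3 + \sqrt{185} \approx 16.601$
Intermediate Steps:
$f{\left(x \right)} = -2 - x$
$Z{\left(k \right)} = 3$ ($Z{\left(k \right)} = 3 \left(- (-2 - -1)\right) = 3 \left(- (-2 + 1)\right) = 3 \left(\left(-1\right) \left(-1\right)\right) = 3 \cdot 1 = 3$)
$\sqrt{35 + 5 \cdot 5 \cdot 6} + Z{\left(15 \right)} = \sqrt{35 + 5 \cdot 5 \cdot 6} + 3 = \sqrt{35 + 25 \cdot 6} + 3 = \sqrt{35 + 150} + 3 = \sqrt{185} + 3 = 3 + \sqrt{185}$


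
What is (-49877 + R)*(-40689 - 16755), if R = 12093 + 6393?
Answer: 1803224604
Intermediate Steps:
R = 18486
(-49877 + R)*(-40689 - 16755) = (-49877 + 18486)*(-40689 - 16755) = -31391*(-57444) = 1803224604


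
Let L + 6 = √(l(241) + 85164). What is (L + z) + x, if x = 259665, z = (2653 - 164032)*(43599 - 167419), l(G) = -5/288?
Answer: 19982207439 + √49054454/24 ≈ 1.9982e+10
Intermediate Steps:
l(G) = -5/288 (l(G) = -5*1/288 = -5/288)
z = 19981947780 (z = -161379*(-123820) = 19981947780)
L = -6 + √49054454/24 (L = -6 + √(-5/288 + 85164) = -6 + √(24527227/288) = -6 + √49054454/24 ≈ 285.83)
(L + z) + x = ((-6 + √49054454/24) + 19981947780) + 259665 = (19981947774 + √49054454/24) + 259665 = 19982207439 + √49054454/24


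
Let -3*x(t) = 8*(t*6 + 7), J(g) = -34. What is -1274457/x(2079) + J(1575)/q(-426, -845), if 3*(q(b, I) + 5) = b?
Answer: 80775767/2096808 ≈ 38.523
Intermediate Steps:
q(b, I) = -5 + b/3
x(t) = -56/3 - 16*t (x(t) = -8*(t*6 + 7)/3 = -8*(6*t + 7)/3 = -8*(7 + 6*t)/3 = -(56 + 48*t)/3 = -56/3 - 16*t)
-1274457/x(2079) + J(1575)/q(-426, -845) = -1274457/(-56/3 - 16*2079) - 34/(-5 + (1/3)*(-426)) = -1274457/(-56/3 - 33264) - 34/(-5 - 142) = -1274457/(-99848/3) - 34/(-147) = -1274457*(-3/99848) - 34*(-1/147) = 3823371/99848 + 34/147 = 80775767/2096808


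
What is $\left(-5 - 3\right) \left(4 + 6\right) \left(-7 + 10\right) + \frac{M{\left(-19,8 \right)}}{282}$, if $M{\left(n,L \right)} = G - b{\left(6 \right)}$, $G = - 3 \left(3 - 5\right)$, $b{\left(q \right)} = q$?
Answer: $-240$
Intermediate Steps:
$G = 6$ ($G = \left(-3\right) \left(-2\right) = 6$)
$M{\left(n,L \right)} = 0$ ($M{\left(n,L \right)} = 6 - 6 = 0$)
$\left(-5 - 3\right) \left(4 + 6\right) \left(-7 + 10\right) + \frac{M{\left(-19,8 \right)}}{282} = \left(-5 - 3\right) \left(4 + 6\right) \left(-7 + 10\right) + \frac{0}{282} = \left(-8\right) 10 \cdot 3 + 0 \cdot \frac{1}{282} = \left(-80\right) 3 + 0 = -240 + 0 = -240$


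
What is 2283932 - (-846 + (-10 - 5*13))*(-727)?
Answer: 1614365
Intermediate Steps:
2283932 - (-846 + (-10 - 5*13))*(-727) = 2283932 - (-846 + (-10 - 65))*(-727) = 2283932 - (-846 - 75)*(-727) = 2283932 - (-921)*(-727) = 2283932 - 1*669567 = 2283932 - 669567 = 1614365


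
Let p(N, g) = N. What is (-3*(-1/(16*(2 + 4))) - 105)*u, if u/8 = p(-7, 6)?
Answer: 23513/4 ≈ 5878.3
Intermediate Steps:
u = -56 (u = 8*(-7) = -56)
(-3*(-1/(16*(2 + 4))) - 105)*u = (-3*(-1/(16*(2 + 4))) - 105)*(-56) = (-3/(-2*6*8) - 105)*(-56) = (-3/((-12*8)) - 105)*(-56) = (-3/(-96) - 105)*(-56) = (-3*(-1/96) - 105)*(-56) = (1/32 - 105)*(-56) = -3359/32*(-56) = 23513/4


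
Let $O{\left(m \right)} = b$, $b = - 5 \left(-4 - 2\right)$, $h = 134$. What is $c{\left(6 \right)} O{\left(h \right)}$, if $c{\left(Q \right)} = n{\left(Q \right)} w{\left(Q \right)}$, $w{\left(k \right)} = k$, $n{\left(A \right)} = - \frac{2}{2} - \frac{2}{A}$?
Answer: $-240$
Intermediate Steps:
$n{\left(A \right)} = -1 - \frac{2}{A}$ ($n{\left(A \right)} = \left(-2\right) \frac{1}{2} - \frac{2}{A} = -1 - \frac{2}{A}$)
$c{\left(Q \right)} = -2 - Q$ ($c{\left(Q \right)} = \frac{-2 - Q}{Q} Q = -2 - Q$)
$b = 30$ ($b = \left(-5\right) \left(-6\right) = 30$)
$O{\left(m \right)} = 30$
$c{\left(6 \right)} O{\left(h \right)} = \left(-2 - 6\right) 30 = \left(-8\right) 30 = -240$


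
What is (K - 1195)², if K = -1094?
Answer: 5239521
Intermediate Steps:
(K - 1195)² = (-1094 - 1195)² = (-2289)² = 5239521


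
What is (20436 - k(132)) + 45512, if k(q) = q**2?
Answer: 48524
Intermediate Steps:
(20436 - k(132)) + 45512 = (20436 - 1*132**2) + 45512 = (20436 - 1*17424) + 45512 = (20436 - 17424) + 45512 = 3012 + 45512 = 48524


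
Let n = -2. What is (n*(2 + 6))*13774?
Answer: -220384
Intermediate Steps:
(n*(2 + 6))*13774 = -2*(2 + 6)*13774 = -2*8*13774 = -16*13774 = -220384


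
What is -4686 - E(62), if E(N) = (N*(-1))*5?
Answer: -4376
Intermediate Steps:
E(N) = -5*N (E(N) = -N*5 = -5*N)
-4686 - E(62) = -4686 - (-5)*62 = -4686 - 1*(-310) = -4686 + 310 = -4376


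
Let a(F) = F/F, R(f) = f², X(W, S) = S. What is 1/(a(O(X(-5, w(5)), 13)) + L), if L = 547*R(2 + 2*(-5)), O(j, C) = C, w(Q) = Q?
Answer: 1/35009 ≈ 2.8564e-5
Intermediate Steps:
L = 35008 (L = 547*(2 + 2*(-5))² = 547*(2 - 10)² = 547*(-8)² = 547*64 = 35008)
a(F) = 1
1/(a(O(X(-5, w(5)), 13)) + L) = 1/(1 + 35008) = 1/35009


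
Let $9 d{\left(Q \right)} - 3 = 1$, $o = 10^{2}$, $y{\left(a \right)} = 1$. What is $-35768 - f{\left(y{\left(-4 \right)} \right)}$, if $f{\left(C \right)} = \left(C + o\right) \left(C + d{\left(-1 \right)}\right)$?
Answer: $- \frac{323225}{9} \approx -35914.0$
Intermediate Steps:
$o = 100$
$d{\left(Q \right)} = \frac{4}{9}$ ($d{\left(Q \right)} = \frac{1}{3} + \frac{1}{9} \cdot 1 = \frac{1}{3} + \frac{1}{9} = \frac{4}{9}$)
$f{\left(C \right)} = \left(100 + C\right) \left(\frac{4}{9} + C\right)$ ($f{\left(C \right)} = \left(C + 100\right) \left(C + \frac{4}{9}\right) = \left(100 + C\right) \left(\frac{4}{9} + C\right)$)
$-35768 - f{\left(y{\left(-4 \right)} \right)} = -35768 - \left(\frac{400}{9} + 1^{2} + \frac{904}{9} \cdot 1\right) = -35768 - \left(\frac{400}{9} + 1 + \frac{904}{9}\right) = -35768 - \frac{1313}{9} = - \frac{323225}{9}$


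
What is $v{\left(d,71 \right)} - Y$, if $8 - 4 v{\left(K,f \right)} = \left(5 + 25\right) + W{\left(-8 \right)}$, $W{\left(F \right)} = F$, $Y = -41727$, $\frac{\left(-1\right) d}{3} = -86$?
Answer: $\frac{83447}{2} \approx 41724.0$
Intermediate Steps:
$d = 258$ ($d = \left(-3\right) \left(-86\right) = 258$)
$v{\left(K,f \right)} = - \frac{7}{2}$ ($v{\left(K,f \right)} = 2 - \frac{\left(5 + 25\right) - 8}{4} = 2 - \frac{30 - 8}{4} = 2 - \frac{11}{2} = - \frac{7}{2}$)
$v{\left(d,71 \right)} - Y = - \frac{7}{2} - -41727 = - \frac{7}{2} + 41727 = \frac{83447}{2}$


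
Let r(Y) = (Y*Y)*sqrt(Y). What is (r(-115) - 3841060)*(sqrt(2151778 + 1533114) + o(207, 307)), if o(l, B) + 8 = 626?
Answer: -10*(309 + sqrt(921223))*(768212 - 2645*I*sqrt(115)) ≈ -9.7471e+9 + 3.5989e+8*I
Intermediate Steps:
o(l, B) = 618 (o(l, B) = -8 + 626 = 618)
r(Y) = Y**(5/2) (r(Y) = Y**2*sqrt(Y) = Y**(5/2))
(r(-115) - 3841060)*(sqrt(2151778 + 1533114) + o(207, 307)) = ((-115)**(5/2) - 3841060)*(sqrt(2151778 + 1533114) + 618) = (13225*I*sqrt(115) - 3841060)*(sqrt(3684892) + 618) = (-3841060 + 13225*I*sqrt(115))*(2*sqrt(921223) + 618) = (-3841060 + 13225*I*sqrt(115))*(618 + 2*sqrt(921223))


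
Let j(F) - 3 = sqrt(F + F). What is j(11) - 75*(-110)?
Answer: 8253 + sqrt(22) ≈ 8257.7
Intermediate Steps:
j(F) = 3 + sqrt(2)*sqrt(F) (j(F) = 3 + sqrt(F + F) = 3 + sqrt(2*F) = 3 + sqrt(2)*sqrt(F))
j(11) - 75*(-110) = (3 + sqrt(2)*sqrt(11)) - 75*(-110) = (3 + sqrt(22)) + 8250 = 8253 + sqrt(22)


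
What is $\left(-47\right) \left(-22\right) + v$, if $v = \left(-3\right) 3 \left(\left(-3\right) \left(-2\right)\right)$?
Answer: $980$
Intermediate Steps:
$v = -54$ ($v = \left(-9\right) 6 = -54$)
$\left(-47\right) \left(-22\right) + v = \left(-47\right) \left(-22\right) - 54 = 1034 - 54 = 980$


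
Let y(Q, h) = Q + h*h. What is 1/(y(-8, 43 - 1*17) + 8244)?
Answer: 1/8912 ≈ 0.00011221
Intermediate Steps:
y(Q, h) = Q + h²
1/(y(-8, 43 - 1*17) + 8244) = 1/((-8 + (43 - 1*17)²) + 8244) = 1/((-8 + (43 - 17)²) + 8244) = 1/((-8 + 26²) + 8244) = 1/((-8 + 676) + 8244) = 1/(668 + 8244) = 1/8912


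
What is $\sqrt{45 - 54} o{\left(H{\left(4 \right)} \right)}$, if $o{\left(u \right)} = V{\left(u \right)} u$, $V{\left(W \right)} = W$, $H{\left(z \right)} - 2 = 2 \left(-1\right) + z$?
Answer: $48 i \approx 48.0 i$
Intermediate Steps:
$H{\left(z \right)} = z$ ($H{\left(z \right)} = 2 + \left(2 \left(-1\right) + z\right) = 2 + \left(-2 + z\right) = z$)
$o{\left(u \right)} = u^{2}$ ($o{\left(u \right)} = u u = u^{2}$)
$\sqrt{45 - 54} o{\left(H{\left(4 \right)} \right)} = \sqrt{45 - 54} \cdot 4^{2} = \sqrt{-9} \cdot 16 = 3 i 16 = 48 i$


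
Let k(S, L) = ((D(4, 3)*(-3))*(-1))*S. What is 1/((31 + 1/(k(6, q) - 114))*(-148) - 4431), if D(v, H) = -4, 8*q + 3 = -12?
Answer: -93/838693 ≈ -0.00011089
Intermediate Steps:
q = -15/8 (q = -3/8 + (1/8)*(-12) = -3/8 - 3/2 = -15/8 ≈ -1.8750)
k(S, L) = -12*S (k(S, L) = (-4*(-3)*(-1))*S = (12*(-1))*S = -12*S)
1/((31 + 1/(k(6, q) - 114))*(-148) - 4431) = 1/((31 + 1/(-12*6 - 114))*(-148) - 4431) = 1/((31 + 1/(-72 - 114))*(-148) - 4431) = 1/((31 + 1/(-186))*(-148) - 4431) = 1/((31 - 1/186)*(-148) - 4431) = 1/((5765/186)*(-148) - 4431) = 1/(-426610/93 - 4431) = 1/(-838693/93) = -93/838693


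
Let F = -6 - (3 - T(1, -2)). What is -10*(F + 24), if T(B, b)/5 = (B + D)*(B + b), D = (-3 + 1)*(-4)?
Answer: 300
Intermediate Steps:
D = 8 (D = -2*(-4) = 8)
T(B, b) = 5*(8 + B)*(B + b) (T(B, b) = 5*((B + 8)*(B + b)) = 5*((8 + B)*(B + b)) = 5*(8 + B)*(B + b))
F = -54 (F = -6 - (3 - (5*1**2 + 40*1 + 40*(-2) + 5*1*(-2))) = -6 - (3 - (5*1 + 40 - 80 - 10)) = -6 - (3 - (5 + 40 - 80 - 10)) = -6 - (3 - 1*(-45)) = -6 - (3 + 45) = -6 - 1*48 = -6 - 48 = -54)
-10*(F + 24) = -10*(-54 + 24) = -10*(-30) = 300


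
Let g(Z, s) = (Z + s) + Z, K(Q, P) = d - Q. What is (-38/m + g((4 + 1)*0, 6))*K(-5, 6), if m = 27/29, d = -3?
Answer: -1880/27 ≈ -69.630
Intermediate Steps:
m = 27/29 (m = 27*(1/29) = 27/29 ≈ 0.93103)
K(Q, P) = -3 - Q
g(Z, s) = s + 2*Z
(-38/m + g((4 + 1)*0, 6))*K(-5, 6) = (-38/27/29 + (6 + 2*((4 + 1)*0)))*(-3 - 1*(-5)) = (-38*29/27 + (6 + 2*(5*0)))*(-3 + 5) = (-1102/27 + (6 + 2*0))*2 = (-1102/27 + (6 + 0))*2 = (-1102/27 + 6)*2 = -940/27*2 = -1880/27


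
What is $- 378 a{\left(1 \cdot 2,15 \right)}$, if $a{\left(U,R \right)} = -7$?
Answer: $2646$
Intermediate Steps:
$- 378 a{\left(1 \cdot 2,15 \right)} = \left(-378\right) \left(-7\right) = 2646$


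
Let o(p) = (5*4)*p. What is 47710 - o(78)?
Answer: 46150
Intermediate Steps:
o(p) = 20*p
47710 - o(78) = 47710 - 20*78 = 47710 - 1*1560 = 47710 - 1560 = 46150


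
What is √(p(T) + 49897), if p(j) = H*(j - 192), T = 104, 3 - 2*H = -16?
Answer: √49061 ≈ 221.50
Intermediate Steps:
H = 19/2 (H = 3/2 - ½*(-16) = 3/2 + 8 = 19/2 ≈ 9.5000)
p(j) = -1824 + 19*j/2 (p(j) = 19*(j - 192)/2 = 19*(-192 + j)/2 = -1824 + 19*j/2)
√(p(T) + 49897) = √((-1824 + (19/2)*104) + 49897) = √((-1824 + 988) + 49897) = √(-836 + 49897) = √49061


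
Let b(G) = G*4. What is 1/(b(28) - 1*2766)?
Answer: -1/2654 ≈ -0.00037679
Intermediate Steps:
b(G) = 4*G
1/(b(28) - 1*2766) = 1/(4*28 - 1*2766) = 1/(112 - 2766) = 1/(-2654) = -1/2654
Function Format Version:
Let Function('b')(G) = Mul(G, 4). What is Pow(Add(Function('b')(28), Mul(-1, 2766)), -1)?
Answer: Rational(-1, 2654) ≈ -0.00037679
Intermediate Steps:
Function('b')(G) = Mul(4, G)
Pow(Add(Function('b')(28), Mul(-1, 2766)), -1) = Pow(Add(Mul(4, 28), Mul(-1, 2766)), -1) = Pow(Add(112, -2766), -1) = Pow(-2654, -1) = Rational(-1, 2654)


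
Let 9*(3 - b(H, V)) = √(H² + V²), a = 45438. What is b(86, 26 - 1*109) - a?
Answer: -45435 - √14285/9 ≈ -45448.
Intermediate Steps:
b(H, V) = 3 - √(H² + V²)/9
b(86, 26 - 1*109) - a = (3 - √(86² + (26 - 1*109)²)/9) - 1*45438 = (3 - √(7396 + (26 - 109)²)/9) - 45438 = (3 - √(7396 + (-83)²)/9) - 45438 = (3 - √(7396 + 6889)/9) - 45438 = (3 - √14285/9) - 45438 = -45435 - √14285/9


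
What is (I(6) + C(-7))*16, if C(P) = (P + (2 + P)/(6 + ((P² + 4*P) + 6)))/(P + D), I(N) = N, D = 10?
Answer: 5728/99 ≈ 57.859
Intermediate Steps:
C(P) = (P + (2 + P)/(12 + P² + 4*P))/(10 + P) (C(P) = (P + (2 + P)/(6 + ((P² + 4*P) + 6)))/(P + 10) = (P + (2 + P)/(6 + (6 + P² + 4*P)))/(10 + P) = (P + (2 + P)/(12 + P² + 4*P))/(10 + P))
(I(6) + C(-7))*16 = (6 + (2 + (-7)³ + 4*(-7)² + 13*(-7))/(120 + (-7)³ + 14*(-7)² + 52*(-7)))*16 = (6 + (2 - 343 + 4*49 - 91)/(120 - 343 + 14*49 - 364))*16 = (6 + (2 - 343 + 196 - 91)/(120 - 343 + 686 - 364))*16 = (6 - 236/99)*16 = (358/99)*16 = 5728/99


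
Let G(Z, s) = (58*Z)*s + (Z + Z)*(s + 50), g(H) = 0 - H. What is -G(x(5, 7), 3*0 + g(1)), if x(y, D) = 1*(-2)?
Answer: 80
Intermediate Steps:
x(y, D) = -2
g(H) = -H
G(Z, s) = 2*Z*(50 + s) + 58*Z*s (G(Z, s) = 58*Z*s + (2*Z)*(50 + s) = 58*Z*s + 2*Z*(50 + s) = 2*Z*(50 + s) + 58*Z*s)
-G(x(5, 7), 3*0 + g(1)) = -20*(-2)*(5 + 3*(3*0 - 1*1)) = -20*(-2)*(5 + 3*(0 - 1)) = -20*(-2)*(5 + 3*(-1)) = -20*(-2)*(5 - 3) = -20*(-2)*2 = -1*(-80) = 80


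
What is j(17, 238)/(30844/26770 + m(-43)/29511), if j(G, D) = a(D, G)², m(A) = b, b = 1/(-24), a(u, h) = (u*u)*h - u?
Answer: 8786269280818231524000/10922834023 ≈ 8.0439e+11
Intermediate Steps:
a(u, h) = -u + h*u² (a(u, h) = u²*h - u = h*u² - u = -u + h*u²)
b = -1/24 ≈ -0.041667
m(A) = -1/24
j(G, D) = D²*(-1 + D*G)² (j(G, D) = (D*(-1 + G*D))² = (D*(-1 + D*G))² = D²*(-1 + D*G)²)
j(17, 238)/(30844/26770 + m(-43)/29511) = (238²*(-1 + 238*17)²)/(30844/26770 - 1/24/29511) = (56644*(-1 + 4046)²)/(30844*(1/26770) - 1/24*1/29511) = (56644*4045²)/(15422/13385 - 1/708264) = (56644*16362025)/(10922834023/9480113640) = 926810544100*(9480113640/10922834023) = 8786269280818231524000/10922834023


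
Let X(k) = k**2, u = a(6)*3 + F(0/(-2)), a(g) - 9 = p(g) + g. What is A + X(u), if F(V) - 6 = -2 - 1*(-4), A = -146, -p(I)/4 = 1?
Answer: 1535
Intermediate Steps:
p(I) = -4 (p(I) = -4*1 = -4)
a(g) = 5 + g (a(g) = 9 + (-4 + g) = 5 + g)
F(V) = 8 (F(V) = 6 + (-2 - 1*(-4)) = 6 + (-2 + 4) = 6 + 2 = 8)
u = 41 (u = (5 + 6)*3 + 8 = 11*3 + 8 = 33 + 8 = 41)
A + X(u) = -146 + 41**2 = -146 + 1681 = 1535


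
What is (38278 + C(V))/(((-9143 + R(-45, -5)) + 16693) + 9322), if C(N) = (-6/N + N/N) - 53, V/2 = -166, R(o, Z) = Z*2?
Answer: 6345519/2799092 ≈ 2.2670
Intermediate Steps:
R(o, Z) = 2*Z
V = -332 (V = 2*(-166) = -332)
C(N) = -52 - 6/N (C(N) = (-6/N + 1) - 53 = (1 - 6/N) - 53 = -52 - 6/N)
(38278 + C(V))/(((-9143 + R(-45, -5)) + 16693) + 9322) = (38278 + (-52 - 6/(-332)))/(((-9143 + 2*(-5)) + 16693) + 9322) = (38278 + (-52 - 6*(-1/332)))/(((-9143 - 10) + 16693) + 9322) = (38278 + (-52 + 3/166))/((-9153 + 16693) + 9322) = (38278 - 8629/166)/(7540 + 9322) = (6345519/166)/16862 = (6345519/166)*(1/16862) = 6345519/2799092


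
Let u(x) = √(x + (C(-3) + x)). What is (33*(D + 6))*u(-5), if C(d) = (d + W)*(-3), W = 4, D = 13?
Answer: 627*I*√13 ≈ 2260.7*I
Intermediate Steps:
C(d) = -12 - 3*d (C(d) = (d + 4)*(-3) = (4 + d)*(-3) = -12 - 3*d)
u(x) = √(-3 + 2*x) (u(x) = √(x + ((-12 - 3*(-3)) + x)) = √(x + ((-12 + 9) + x)) = √(x + (-3 + x)) = √(-3 + 2*x))
(33*(D + 6))*u(-5) = (33*(13 + 6))*√(-3 + 2*(-5)) = (33*19)*√(-3 - 10) = 627*√(-13) = 627*(I*√13) = 627*I*√13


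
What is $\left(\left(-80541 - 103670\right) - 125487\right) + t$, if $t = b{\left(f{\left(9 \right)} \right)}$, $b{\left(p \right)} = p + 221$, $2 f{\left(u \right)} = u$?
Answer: $- \frac{618945}{2} \approx -3.0947 \cdot 10^{5}$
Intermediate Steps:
$f{\left(u \right)} = \frac{u}{2}$
$b{\left(p \right)} = 221 + p$
$t = \frac{451}{2}$ ($t = 221 + \frac{1}{2} \cdot 9 = 221 + \frac{9}{2} = \frac{451}{2} \approx 225.5$)
$\left(\left(-80541 - 103670\right) - 125487\right) + t = \left(\left(-80541 - 103670\right) - 125487\right) + \frac{451}{2} = \left(-184211 - 125487\right) + \frac{451}{2} = -309698 + \frac{451}{2} = - \frac{618945}{2}$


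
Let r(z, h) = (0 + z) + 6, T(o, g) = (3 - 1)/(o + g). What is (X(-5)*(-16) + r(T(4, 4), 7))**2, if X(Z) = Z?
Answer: 119025/16 ≈ 7439.1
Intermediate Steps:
T(o, g) = 2/(g + o)
r(z, h) = 6 + z (r(z, h) = z + 6 = 6 + z)
(X(-5)*(-16) + r(T(4, 4), 7))**2 = (-5*(-16) + (6 + 2/(4 + 4)))**2 = (80 + (6 + 2/8))**2 = (80 + (6 + 2*(1/8)))**2 = (80 + (6 + 1/4))**2 = (80 + 25/4)**2 = (345/4)**2 = 119025/16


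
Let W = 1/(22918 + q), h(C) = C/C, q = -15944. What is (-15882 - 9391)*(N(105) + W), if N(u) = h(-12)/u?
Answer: -178907567/732270 ≈ -244.32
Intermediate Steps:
h(C) = 1
N(u) = 1/u
W = 1/6974 (W = 1/(22918 - 15944) = 1/6974 ≈ 0.00014339)
(-15882 - 9391)*(N(105) + W) = (-15882 - 9391)*(1/105 + 1/6974) = -25273*(1/105 + 1/6974) = -25273*7079/732270 = -178907567/732270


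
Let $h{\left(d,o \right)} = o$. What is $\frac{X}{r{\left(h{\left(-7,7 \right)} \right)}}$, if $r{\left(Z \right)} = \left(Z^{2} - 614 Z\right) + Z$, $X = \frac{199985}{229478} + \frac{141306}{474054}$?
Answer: $- \frac{21205051243}{76910969415084} \approx -0.00027571$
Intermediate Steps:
$X = \frac{21205051243}{18130827302}$ ($X = 199985 \cdot \frac{1}{229478} + 141306 \cdot \frac{1}{474054} = \frac{199985}{229478} + \frac{23551}{79009} = \frac{21205051243}{18130827302} \approx 1.1696$)
$r{\left(Z \right)} = Z^{2} - 613 Z$
$\frac{X}{r{\left(h{\left(-7,7 \right)} \right)}} = \frac{21205051243}{18130827302 \cdot 7 \left(-613 + 7\right)} = \frac{21205051243}{18130827302 \cdot 7 \left(-606\right)} = \frac{21205051243}{18130827302 \left(-4242\right)} = \frac{21205051243}{18130827302} \left(- \frac{1}{4242}\right) = - \frac{21205051243}{76910969415084}$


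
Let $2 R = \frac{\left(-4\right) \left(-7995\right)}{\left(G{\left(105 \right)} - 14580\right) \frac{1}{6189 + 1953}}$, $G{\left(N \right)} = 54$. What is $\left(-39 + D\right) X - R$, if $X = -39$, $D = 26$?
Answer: $\frac{7641959}{807} \approx 9469.6$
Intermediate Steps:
$R = - \frac{7232810}{807}$ ($R = \frac{\left(-4\right) \left(-7995\right) \frac{1}{\left(54 - 14580\right) \frac{1}{6189 + 1953}}}{2} = \frac{31980 \frac{1}{\left(-14526\right) \frac{1}{8142}}}{2} = \frac{31980 \frac{1}{- \frac{2421}{1357}}}{2} = \frac{31980 \left(- \frac{1357}{2421}\right)}{2} = \frac{1}{2} \left(- \frac{14465620}{807}\right) = - \frac{7232810}{807} \approx -8962.6$)
$\left(-39 + D\right) X - R = \left(-39 + 26\right) \left(-39\right) - - \frac{7232810}{807} = \left(-13\right) \left(-39\right) + \frac{7232810}{807} = 507 + \frac{7232810}{807} = \frac{7641959}{807}$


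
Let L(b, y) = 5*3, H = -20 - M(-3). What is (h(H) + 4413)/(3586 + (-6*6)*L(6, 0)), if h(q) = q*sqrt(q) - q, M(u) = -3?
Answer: 2215/1523 - 17*I*sqrt(17)/3046 ≈ 1.4544 - 0.023011*I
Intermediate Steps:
H = -17 (H = -20 - 1*(-3) = -20 + 3 = -17)
h(q) = q**(3/2) - q
L(b, y) = 15
(h(H) + 4413)/(3586 + (-6*6)*L(6, 0)) = (((-17)**(3/2) - 1*(-17)) + 4413)/(3586 - 6*6*15) = ((-17*I*sqrt(17) + 17) + 4413)/(3586 - 36*15) = ((17 - 17*I*sqrt(17)) + 4413)/(3586 - 540) = (4430 - 17*I*sqrt(17))/3046 = (4430 - 17*I*sqrt(17))*(1/3046) = 2215/1523 - 17*I*sqrt(17)/3046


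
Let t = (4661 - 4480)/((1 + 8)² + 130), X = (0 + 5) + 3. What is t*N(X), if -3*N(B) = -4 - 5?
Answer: 543/211 ≈ 2.5735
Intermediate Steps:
X = 8 (X = 5 + 3 = 8)
N(B) = 3 (N(B) = -(-4 - 5)/3 = -⅓*(-9) = 3)
t = 181/211 (t = 181/(9² + 130) = 181/(81 + 130) = 181/211 ≈ 0.85782)
t*N(X) = (181/211)*3 = 543/211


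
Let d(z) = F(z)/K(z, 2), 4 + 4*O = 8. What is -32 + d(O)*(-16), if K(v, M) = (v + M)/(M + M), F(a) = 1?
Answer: -160/3 ≈ -53.333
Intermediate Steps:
O = 1 (O = -1 + (1/4)*8 = -1 + 2 = 1)
K(v, M) = (M + v)/(2*M) (K(v, M) = (M + v)/((2*M)) = (M + v)*(1/(2*M)) = (M + v)/(2*M))
d(z) = 1/(1/2 + z/4) (d(z) = 1/((1/2)*(2 + z)/2) = 1/((1/2)*(1/2)*(2 + z)) = 1/(1/2 + z/4))
-32 + d(O)*(-16) = -32 + (4/(2 + 1))*(-16) = -32 + (4/3)*(-16) = -32 - 64/3 = -160/3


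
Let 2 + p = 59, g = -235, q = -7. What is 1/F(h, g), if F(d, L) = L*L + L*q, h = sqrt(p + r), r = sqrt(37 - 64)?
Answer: 1/56870 ≈ 1.7584e-5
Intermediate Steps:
p = 57 (p = -2 + 59 = 57)
r = 3*I*sqrt(3) (r = sqrt(-27) = 3*I*sqrt(3) ≈ 5.1962*I)
h = sqrt(57 + 3*I*sqrt(3)) ≈ 7.5577 + 0.34377*I
F(d, L) = L**2 - 7*L (F(d, L) = L*L + L*(-7) = L**2 - 7*L)
1/F(h, g) = 1/(-235*(-7 - 235)) = 1/(-235*(-242)) = 1/56870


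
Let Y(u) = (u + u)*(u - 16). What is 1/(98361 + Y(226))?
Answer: 1/193281 ≈ 5.1738e-6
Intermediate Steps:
Y(u) = 2*u*(-16 + u) (Y(u) = (2*u)*(-16 + u) = 2*u*(-16 + u))
1/(98361 + Y(226)) = 1/(98361 + 2*226*(-16 + 226)) = 1/(98361 + 2*226*210) = 1/(98361 + 94920) = 1/193281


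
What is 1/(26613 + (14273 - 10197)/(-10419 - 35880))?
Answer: 46299/1232151211 ≈ 3.7576e-5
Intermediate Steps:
1/(26613 + (14273 - 10197)/(-10419 - 35880)) = 1/(26613 + 4076/(-46299)) = 1/(26613 + 4076*(-1/46299)) = 1/(26613 - 4076/46299) = 1/(1232151211/46299) = 46299/1232151211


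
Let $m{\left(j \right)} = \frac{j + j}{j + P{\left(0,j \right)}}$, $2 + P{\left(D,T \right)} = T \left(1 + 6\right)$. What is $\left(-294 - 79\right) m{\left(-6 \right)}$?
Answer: $- \frac{2238}{25} \approx -89.52$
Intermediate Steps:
$P{\left(D,T \right)} = -2 + 7 T$ ($P{\left(D,T \right)} = -2 + T \left(1 + 6\right) = -2 + T 7 = -2 + 7 T$)
$m{\left(j \right)} = \frac{2 j}{-2 + 8 j}$ ($m{\left(j \right)} = \frac{j + j}{j + \left(-2 + 7 j\right)} = \frac{2 j}{-2 + 8 j}$)
$\left(-294 - 79\right) m{\left(-6 \right)} = \left(-294 - 79\right) \left(- \frac{6}{-1 + 4 \left(-6\right)}\right) = - 373 \left(- \frac{6}{-1 - 24}\right) = - 373 \left(- \frac{6}{-25}\right) = - 373 \left(\left(-6\right) \left(- \frac{1}{25}\right)\right) = \left(-373\right) \frac{6}{25} = - \frac{2238}{25}$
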